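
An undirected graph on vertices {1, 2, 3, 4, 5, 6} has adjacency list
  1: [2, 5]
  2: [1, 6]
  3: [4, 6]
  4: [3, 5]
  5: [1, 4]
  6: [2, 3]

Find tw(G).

2

A width-2 tree decomposition is:
Bags: B1 = {3, 4, 5}  B2 = {1, 3, 5}  B3 = {1, 2, 3}  B4 = {2, 3, 6}
Tree: B1–B2, B2–B3, B3–B4
Every bag has size at most 3, so the width is 3 − 1 = 2 and tw(G) ≤ 2. Since 3–4–5–1–2–6–3 is a cycle in G, G is not acyclic. Forests are exactly the graphs of treewidth ≤ 1, so tw(G) ≥ 2. Therefore the treewidth is 2.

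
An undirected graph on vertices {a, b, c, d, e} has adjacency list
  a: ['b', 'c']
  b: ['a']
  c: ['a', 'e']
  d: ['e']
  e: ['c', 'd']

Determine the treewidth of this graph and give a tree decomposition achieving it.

The largest bag has 2 vertices, giving width 1; this decomposition certifies tw(G) ≤ 1. Since G has at least one edge (e.g. b–a), it is not an edgeless graph, so tw(G) ≥ 1. Combining the bounds, tw(G) = 1.

Treewidth 1.
One such decomposition:
Bags: B1 = {a, b}  B2 = {a, c}  B3 = {c, e}  B4 = {d, e}
Tree: B1–B2, B2–B3, B3–B4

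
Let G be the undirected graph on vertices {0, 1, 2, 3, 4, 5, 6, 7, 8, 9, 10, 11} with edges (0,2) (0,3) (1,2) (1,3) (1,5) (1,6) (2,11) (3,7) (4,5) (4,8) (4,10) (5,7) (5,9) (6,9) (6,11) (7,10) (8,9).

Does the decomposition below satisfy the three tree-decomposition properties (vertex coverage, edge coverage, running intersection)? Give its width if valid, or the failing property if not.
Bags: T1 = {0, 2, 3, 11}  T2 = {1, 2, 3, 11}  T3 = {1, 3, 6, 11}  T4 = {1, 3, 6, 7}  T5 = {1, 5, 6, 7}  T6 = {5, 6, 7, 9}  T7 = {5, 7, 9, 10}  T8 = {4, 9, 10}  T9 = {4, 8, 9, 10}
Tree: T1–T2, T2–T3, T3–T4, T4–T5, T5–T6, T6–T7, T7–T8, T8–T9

No — edge (5,4) lies in no bag.

A tree decomposition must satisfy three properties: every vertex lies in some bag; for every edge, both endpoints lie together in some bag; and for every vertex, the bags containing it form a connected subtree. Here edge (5,4) lies in no bag, so the decomposition is invalid.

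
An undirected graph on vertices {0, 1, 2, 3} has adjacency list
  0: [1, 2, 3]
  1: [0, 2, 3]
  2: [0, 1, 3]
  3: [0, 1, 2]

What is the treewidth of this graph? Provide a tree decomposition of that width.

With just one bag of size 4, the width is 4 − 1 = 3, so tw(G) ≤ 3. On the other hand G contains the 4-clique {0, 1, 2, 3}. A clique must lie in a single bag of any decomposition, so no decomposition can have width below 3. Therefore the treewidth is 3.

Treewidth 3.
One optimal decomposition is:
Bags: B1 = {0, 1, 2, 3}
Tree: (single bag)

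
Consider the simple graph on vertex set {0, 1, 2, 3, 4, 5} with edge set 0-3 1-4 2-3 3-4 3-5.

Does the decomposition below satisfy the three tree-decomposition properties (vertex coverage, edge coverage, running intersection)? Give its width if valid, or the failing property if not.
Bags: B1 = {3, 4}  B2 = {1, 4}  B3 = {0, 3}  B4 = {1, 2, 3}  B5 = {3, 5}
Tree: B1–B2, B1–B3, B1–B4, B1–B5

No — bags containing vertex 1 are not connected in the tree.

A tree decomposition must satisfy three properties: every vertex lies in some bag; for every edge, both endpoints lie together in some bag; and for every vertex, the bags containing it form a connected subtree. Here bags containing vertex 1 are not connected in the tree, so the decomposition is invalid.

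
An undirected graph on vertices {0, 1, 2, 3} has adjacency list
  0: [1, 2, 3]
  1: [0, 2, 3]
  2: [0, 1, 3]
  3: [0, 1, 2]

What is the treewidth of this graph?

A width-3 tree decomposition is:
Bags: B1 = {0, 1, 2, 3}
Tree: (single bag)
With just one bag of size 4, the width is 4 − 1 = 3, so tw(G) ≤ 3. On the other hand G contains the 4-clique {0, 1, 2, 3}. A clique must lie in a single bag of any decomposition, so no decomposition can have width below 3. Hence tw(G) = 3 exactly.

3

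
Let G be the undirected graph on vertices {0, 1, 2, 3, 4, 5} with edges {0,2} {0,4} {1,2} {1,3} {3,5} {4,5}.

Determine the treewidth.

2

A width-2 tree decomposition is:
Bags: B1 = {0, 4, 5}  B2 = {0, 3, 5}  B3 = {0, 1, 3}  B4 = {0, 1, 2}
Tree: B1–B2, B2–B3, B3–B4
Each bag holds 3 vertices, so the decomposition has width 2, which upper-bounds the treewidth. For the lower bound, G contains the cycle 0–4–5–3–1–2–0, so G is not a forest; only forests have treewidth ≤ 1, hence tw(G) ≥ 2. Combining the bounds, tw(G) = 2.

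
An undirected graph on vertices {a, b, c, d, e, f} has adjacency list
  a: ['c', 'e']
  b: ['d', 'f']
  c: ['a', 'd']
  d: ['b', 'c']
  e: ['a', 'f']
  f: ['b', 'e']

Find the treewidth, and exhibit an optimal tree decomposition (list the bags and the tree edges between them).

Treewidth 2.
One optimal decomposition is:
Bags: B1 = {a, c, d}  B2 = {a, d, e}  B3 = {d, e, f}  B4 = {b, d, f}
Tree: B1–B2, B2–B3, B3–B4

Every bag has size at most 3, so the width is 3 − 1 = 2 and tw(G) ≤ 2. For the lower bound, G contains the cycle d–c–a–e–f–b–d, so G is not a forest; only forests have treewidth ≤ 1, hence tw(G) ≥ 2. Therefore the treewidth is 2.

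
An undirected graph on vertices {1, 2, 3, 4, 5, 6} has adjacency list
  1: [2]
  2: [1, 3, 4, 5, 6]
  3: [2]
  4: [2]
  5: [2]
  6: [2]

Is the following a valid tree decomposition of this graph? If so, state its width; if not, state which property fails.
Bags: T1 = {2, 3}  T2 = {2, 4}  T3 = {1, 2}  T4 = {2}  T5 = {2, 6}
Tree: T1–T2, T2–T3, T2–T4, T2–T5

A tree decomposition must satisfy three properties: every vertex lies in some bag; for every edge, both endpoints lie together in some bag; and for every vertex, the bags containing it form a connected subtree. Here vertex 5 appears in no bag, so the decomposition is invalid.

No — vertex 5 appears in no bag.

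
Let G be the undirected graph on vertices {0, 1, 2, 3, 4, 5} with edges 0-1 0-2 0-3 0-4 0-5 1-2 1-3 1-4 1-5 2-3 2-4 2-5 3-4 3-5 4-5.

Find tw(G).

5

A width-5 tree decomposition is:
Bags: B1 = {0, 1, 2, 3, 4, 5}
Tree: (single bag)
With just one bag of size 6, the width is 6 − 1 = 5, so tw(G) ≤ 5. On the other hand G contains the 6-clique {0, 1, 2, 3, 4, 5}. A clique must lie in a single bag of any decomposition, so no decomposition can have width below 5. Combining the bounds, tw(G) = 5.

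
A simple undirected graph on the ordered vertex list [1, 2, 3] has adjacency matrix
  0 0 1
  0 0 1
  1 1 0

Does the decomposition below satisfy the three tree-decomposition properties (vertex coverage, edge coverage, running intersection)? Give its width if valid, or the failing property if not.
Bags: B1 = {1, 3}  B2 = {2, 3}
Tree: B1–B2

Vertex coverage: the bags together contain {1, 2, 3}, the full vertex set. Edge coverage: each edge of G has both endpoints in at least one bag. Running intersection: for every vertex, the bags containing it form a connected subtree. All three properties hold, so this is a valid tree decomposition of width max|bag| − 1 = 1, and hence tw(G) ≤ 1.

Yes; width 1.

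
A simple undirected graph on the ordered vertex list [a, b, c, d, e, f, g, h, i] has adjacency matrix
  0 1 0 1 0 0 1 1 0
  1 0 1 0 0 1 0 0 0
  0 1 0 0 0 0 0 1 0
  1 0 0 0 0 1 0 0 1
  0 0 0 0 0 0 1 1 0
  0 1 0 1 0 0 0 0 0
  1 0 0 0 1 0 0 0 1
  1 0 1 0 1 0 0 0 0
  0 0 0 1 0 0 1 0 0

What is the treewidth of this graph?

A width-3 tree decomposition is:
Bags: B1 = {b, d, f, i}  B2 = {a, b, d, i}  B3 = {a, b, g, i}  B4 = {a, b, c, g}  B5 = {a, c, g, h}  B6 = {c, e, g, h}
Tree: B1–B2, B2–B3, B3–B4, B4–B5, B5–B6
The largest bag has 4 vertices, giving width 3; this decomposition certifies tw(G) ≤ 3. For the lower bound: the 4 vertex sets {d,f,i}, {b}, {a}, {c,e,g,h} are disjoint, each induces a connected subgraph, and every pair is joined by at least one edge of G. Contracting each set to a single vertex therefore yields K_{4} as a minor, and since treewidth is minor-monotone, tw(G) ≥ tw(K_{4}) = 3. Therefore the treewidth is 3.

3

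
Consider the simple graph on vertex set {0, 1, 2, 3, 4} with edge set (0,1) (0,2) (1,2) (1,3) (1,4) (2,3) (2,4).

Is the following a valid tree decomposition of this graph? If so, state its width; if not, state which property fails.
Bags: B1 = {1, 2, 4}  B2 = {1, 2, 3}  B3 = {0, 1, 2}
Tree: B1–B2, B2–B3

Yes; width 2.

Checking the three conditions: (i) the bags cover all of {0, 1, 2, 3, 4}; (ii) for each edge, some bag contains both endpoints; (iii) the bags containing any fixed vertex form a subtree. All hold, so the decomposition is valid with width 3 − 1 = 2.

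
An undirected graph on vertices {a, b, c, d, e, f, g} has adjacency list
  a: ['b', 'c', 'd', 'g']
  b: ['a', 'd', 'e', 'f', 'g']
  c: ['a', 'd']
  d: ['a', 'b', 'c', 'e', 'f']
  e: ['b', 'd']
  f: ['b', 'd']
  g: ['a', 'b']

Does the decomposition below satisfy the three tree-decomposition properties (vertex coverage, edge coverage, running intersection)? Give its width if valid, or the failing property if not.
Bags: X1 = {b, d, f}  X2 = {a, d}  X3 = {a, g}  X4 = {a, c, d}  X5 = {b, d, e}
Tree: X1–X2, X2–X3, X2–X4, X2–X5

A tree decomposition must satisfy three properties: every vertex lies in some bag; for every edge, both endpoints lie together in some bag; and for every vertex, the bags containing it form a connected subtree. Here edge (b,a) lies in no bag, so the decomposition is invalid.

No — edge (b,a) lies in no bag.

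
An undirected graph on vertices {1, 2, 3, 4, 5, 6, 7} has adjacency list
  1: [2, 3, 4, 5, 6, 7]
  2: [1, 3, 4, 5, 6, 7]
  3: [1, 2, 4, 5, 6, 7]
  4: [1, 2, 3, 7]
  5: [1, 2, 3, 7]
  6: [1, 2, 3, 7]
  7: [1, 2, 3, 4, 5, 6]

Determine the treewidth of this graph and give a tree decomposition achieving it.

The largest bag has 5 vertices, giving width 4; this decomposition certifies tw(G) ≤ 4. On the other hand G contains the 5-clique {1, 2, 3, 4, 7}. A clique must lie in a single bag of any decomposition, so no decomposition can have width below 4. The upper and lower bounds meet at 4, so that is the treewidth.

Treewidth 4.
Bags: B1 = {1, 2, 3, 4, 7}  B2 = {1, 2, 3, 6, 7}  B3 = {1, 2, 3, 5, 7}
Tree: B1–B2, B1–B3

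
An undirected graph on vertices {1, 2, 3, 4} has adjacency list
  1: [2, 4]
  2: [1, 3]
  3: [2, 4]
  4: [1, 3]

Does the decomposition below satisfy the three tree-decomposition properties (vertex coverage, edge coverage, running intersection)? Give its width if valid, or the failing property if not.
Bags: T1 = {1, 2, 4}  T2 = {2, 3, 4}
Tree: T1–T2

Checking the three conditions: (i) the bags cover all of {1, 2, 3, 4}; (ii) for each edge, some bag contains both endpoints; (iii) the bags containing any fixed vertex form a subtree. All hold, so the decomposition is valid with width 3 − 1 = 2.

Yes; width 2.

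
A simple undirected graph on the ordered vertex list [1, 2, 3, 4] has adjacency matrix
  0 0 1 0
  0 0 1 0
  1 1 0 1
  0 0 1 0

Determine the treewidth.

1

A width-1 tree decomposition is:
Bags: B1 = {2, 3}  B2 = {3, 4}  B3 = {1, 3}
Tree: B1–B2, B2–B3
The largest bag has 2 vertices, giving width 1; this decomposition certifies tw(G) ≤ 1. G has an edge, so its treewidth is at least 1. Combining the bounds, tw(G) = 1.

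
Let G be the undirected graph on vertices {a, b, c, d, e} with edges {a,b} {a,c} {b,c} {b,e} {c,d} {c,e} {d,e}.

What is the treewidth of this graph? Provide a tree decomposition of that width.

Treewidth 2.
One such decomposition:
Bags: B1 = {c, d, e}  B2 = {b, c, e}  B3 = {a, b, c}
Tree: B1–B2, B2–B3

Every bag has size at most 3, so the width is 3 − 1 = 2 and tw(G) ≤ 2. Conversely, {c, d, e} is a clique of size 3, and the vertices of any clique must share a bag in every tree decomposition; so some bag has ≥ 3 vertices and tw(G) ≥ 2. The upper and lower bounds meet at 2, so that is the treewidth.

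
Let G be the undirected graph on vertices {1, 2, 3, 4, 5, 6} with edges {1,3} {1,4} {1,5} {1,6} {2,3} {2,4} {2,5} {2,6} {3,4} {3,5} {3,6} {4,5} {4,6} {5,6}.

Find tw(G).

A width-4 tree decomposition is:
Bags: B1 = {1, 3, 4, 5, 6}  B2 = {2, 3, 4, 5, 6}
Tree: B1–B2
Every bag has size at most 5, so the width is 5 − 1 = 4 and tw(G) ≤ 4. For the lower bound, the 5 vertices {1, 3, 4, 5, 6} are pairwise adjacent, and any tree decomposition puts a clique entirely inside one bag — forcing width ≥ 4. Hence tw(G) = 4 exactly.

4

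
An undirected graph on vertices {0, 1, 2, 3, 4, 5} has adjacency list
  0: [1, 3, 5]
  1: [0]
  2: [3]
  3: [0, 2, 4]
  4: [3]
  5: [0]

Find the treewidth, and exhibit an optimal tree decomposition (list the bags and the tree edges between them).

Treewidth 1.
One optimal decomposition is:
Bags: B1 = {0, 3}  B2 = {2, 3}  B3 = {0, 5}  B4 = {0, 1}  B5 = {3, 4}
Tree: B1–B2, B1–B3, B1–B4, B2–B5

Every bag has size at most 2, so the width is 2 − 1 = 1 and tw(G) ≤ 1. Since G has at least one edge (e.g. 0–3), it is not an edgeless graph, so tw(G) ≥ 1. The upper and lower bounds meet at 1, so that is the treewidth.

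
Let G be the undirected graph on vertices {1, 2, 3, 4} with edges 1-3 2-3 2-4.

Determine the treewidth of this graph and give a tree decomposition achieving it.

The largest bag has 2 vertices, giving width 1; this decomposition certifies tw(G) ≤ 1. Any graph with an edge has treewidth ≥ 1, and G has the edge 1–3. Hence tw(G) = 1 exactly.

Treewidth 1.
One such decomposition:
Bags: B1 = {1, 3}  B2 = {2, 3}  B3 = {2, 4}
Tree: B1–B2, B2–B3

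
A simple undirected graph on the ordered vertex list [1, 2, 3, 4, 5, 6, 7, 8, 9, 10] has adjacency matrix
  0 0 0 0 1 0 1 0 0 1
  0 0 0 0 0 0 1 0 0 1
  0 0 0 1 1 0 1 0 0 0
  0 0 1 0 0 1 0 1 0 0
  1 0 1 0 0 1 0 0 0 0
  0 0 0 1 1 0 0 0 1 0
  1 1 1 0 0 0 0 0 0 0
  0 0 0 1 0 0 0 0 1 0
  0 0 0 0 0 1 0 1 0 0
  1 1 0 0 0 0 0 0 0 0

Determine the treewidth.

2

A width-2 tree decomposition is:
Bags: B1 = {4, 8, 9}  B2 = {4, 6, 9}  B3 = {3, 4, 6}  B4 = {3, 5, 6}  B5 = {3, 5, 7}  B6 = {1, 5, 7}  B7 = {1, 2, 7}  B8 = {1, 2, 10}
Tree: B1–B2, B2–B3, B3–B4, B4–B5, B5–B6, B6–B7, B7–B8
The largest bag has 3 vertices, giving width 2; this decomposition certifies tw(G) ≤ 2. For the lower bound, G contains the cycle 8–9–6–4–8, so G is not a forest; only forests have treewidth ≤ 1, hence tw(G) ≥ 2. Hence tw(G) = 2 exactly.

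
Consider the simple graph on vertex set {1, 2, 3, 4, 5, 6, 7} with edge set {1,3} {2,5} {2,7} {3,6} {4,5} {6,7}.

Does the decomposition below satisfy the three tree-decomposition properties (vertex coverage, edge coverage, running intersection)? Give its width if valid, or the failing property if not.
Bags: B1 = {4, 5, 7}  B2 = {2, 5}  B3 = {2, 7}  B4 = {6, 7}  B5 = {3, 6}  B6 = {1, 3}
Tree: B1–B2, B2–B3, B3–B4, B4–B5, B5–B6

No — bags containing vertex 7 are not connected in the tree.

A tree decomposition must satisfy three properties: every vertex lies in some bag; for every edge, both endpoints lie together in some bag; and for every vertex, the bags containing it form a connected subtree. Here bags containing vertex 7 are not connected in the tree, so the decomposition is invalid.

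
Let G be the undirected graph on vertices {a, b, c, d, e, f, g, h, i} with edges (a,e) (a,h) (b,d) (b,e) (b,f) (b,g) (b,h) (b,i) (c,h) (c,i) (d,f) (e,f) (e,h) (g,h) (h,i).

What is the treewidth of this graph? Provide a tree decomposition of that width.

Each bag holds 3 vertices, so the decomposition has width 2, which upper-bounds the treewidth. For the lower bound, the 3 vertices {b, d, f} are pairwise adjacent, and any tree decomposition puts a clique entirely inside one bag — forcing width ≥ 2. The upper and lower bounds meet at 2, so that is the treewidth.

Treewidth 2.
One such decomposition:
Bags: B1 = {b, e, h}  B2 = {a, e, h}  B3 = {b, g, h}  B4 = {b, e, f}  B5 = {b, d, f}  B6 = {b, h, i}  B7 = {c, h, i}
Tree: B1–B2, B1–B3, B1–B4, B4–B5, B1–B6, B6–B7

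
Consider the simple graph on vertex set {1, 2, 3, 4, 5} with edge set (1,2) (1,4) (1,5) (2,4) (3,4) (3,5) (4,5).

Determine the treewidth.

2

A width-2 tree decomposition is:
Bags: B1 = {1, 4, 5}  B2 = {3, 4, 5}  B3 = {1, 2, 4}
Tree: B1–B2, B1–B3
Each bag holds 3 vertices, so the decomposition has width 2, which upper-bounds the treewidth. Conversely, {1, 2, 4} is a clique of size 3, and the vertices of any clique must share a bag in every tree decomposition; so some bag has ≥ 3 vertices and tw(G) ≥ 2. Hence tw(G) = 2 exactly.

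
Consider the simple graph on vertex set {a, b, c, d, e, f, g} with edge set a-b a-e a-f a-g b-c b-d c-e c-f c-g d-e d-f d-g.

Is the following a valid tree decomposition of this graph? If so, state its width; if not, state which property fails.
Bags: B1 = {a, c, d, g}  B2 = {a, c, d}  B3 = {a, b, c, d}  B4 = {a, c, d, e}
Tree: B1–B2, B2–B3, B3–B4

A tree decomposition must satisfy three properties: every vertex lies in some bag; for every edge, both endpoints lie together in some bag; and for every vertex, the bags containing it form a connected subtree. Here vertex f appears in no bag, so the decomposition is invalid.

No — vertex f appears in no bag.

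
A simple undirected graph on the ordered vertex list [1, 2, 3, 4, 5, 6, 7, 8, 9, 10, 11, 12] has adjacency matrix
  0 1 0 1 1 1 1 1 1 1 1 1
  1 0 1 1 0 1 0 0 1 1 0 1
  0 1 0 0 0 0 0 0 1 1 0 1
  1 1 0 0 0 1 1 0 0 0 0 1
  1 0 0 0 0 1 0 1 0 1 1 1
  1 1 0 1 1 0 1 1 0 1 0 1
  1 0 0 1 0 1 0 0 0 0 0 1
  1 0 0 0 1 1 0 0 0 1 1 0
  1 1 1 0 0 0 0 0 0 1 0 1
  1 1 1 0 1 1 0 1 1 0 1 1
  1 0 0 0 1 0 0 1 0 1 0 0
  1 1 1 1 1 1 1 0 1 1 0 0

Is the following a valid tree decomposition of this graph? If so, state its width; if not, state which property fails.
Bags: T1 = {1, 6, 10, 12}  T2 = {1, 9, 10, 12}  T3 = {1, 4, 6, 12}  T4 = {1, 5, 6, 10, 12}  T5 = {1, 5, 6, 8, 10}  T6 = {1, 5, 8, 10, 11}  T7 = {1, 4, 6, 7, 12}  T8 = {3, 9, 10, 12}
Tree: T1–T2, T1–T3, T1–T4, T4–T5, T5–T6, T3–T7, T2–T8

No — vertex 2 appears in no bag.

A tree decomposition must satisfy three properties: every vertex lies in some bag; for every edge, both endpoints lie together in some bag; and for every vertex, the bags containing it form a connected subtree. Here vertex 2 appears in no bag, so the decomposition is invalid.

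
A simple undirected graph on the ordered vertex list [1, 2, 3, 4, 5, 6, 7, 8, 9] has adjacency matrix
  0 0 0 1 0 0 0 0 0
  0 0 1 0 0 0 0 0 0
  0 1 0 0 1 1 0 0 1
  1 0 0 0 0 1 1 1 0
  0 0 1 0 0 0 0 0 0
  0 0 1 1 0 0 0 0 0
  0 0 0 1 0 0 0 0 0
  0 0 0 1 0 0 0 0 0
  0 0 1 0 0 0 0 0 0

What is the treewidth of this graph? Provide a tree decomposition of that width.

Every bag has size at most 2, so the width is 2 − 1 = 1 and tw(G) ≤ 1. G has an edge, so its treewidth is at least 1. Therefore the treewidth is 1.

Treewidth 1.
Bags: B1 = {1, 4}  B2 = {4, 7}  B3 = {4, 8}  B4 = {4, 6}  B5 = {3, 6}  B6 = {2, 3}  B7 = {3, 5}  B8 = {3, 9}
Tree: B1–B2, B2–B3, B3–B4, B4–B5, B5–B6, B5–B7, B6–B8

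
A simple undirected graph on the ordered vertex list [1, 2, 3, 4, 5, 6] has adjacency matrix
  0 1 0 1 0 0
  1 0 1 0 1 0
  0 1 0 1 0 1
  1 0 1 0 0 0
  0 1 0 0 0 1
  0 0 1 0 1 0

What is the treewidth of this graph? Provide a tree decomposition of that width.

The largest bag has 3 vertices, giving width 2; this decomposition certifies tw(G) ≤ 2. Since 1–4–3–2–1 is a cycle in G, G is not acyclic. Forests are exactly the graphs of treewidth ≤ 1, so tw(G) ≥ 2. Hence tw(G) = 2 exactly.

Treewidth 2.
One optimal decomposition is:
Bags: B1 = {1, 2, 4}  B2 = {2, 3, 4}  B3 = {2, 3, 5}  B4 = {3, 5, 6}
Tree: B1–B2, B2–B3, B3–B4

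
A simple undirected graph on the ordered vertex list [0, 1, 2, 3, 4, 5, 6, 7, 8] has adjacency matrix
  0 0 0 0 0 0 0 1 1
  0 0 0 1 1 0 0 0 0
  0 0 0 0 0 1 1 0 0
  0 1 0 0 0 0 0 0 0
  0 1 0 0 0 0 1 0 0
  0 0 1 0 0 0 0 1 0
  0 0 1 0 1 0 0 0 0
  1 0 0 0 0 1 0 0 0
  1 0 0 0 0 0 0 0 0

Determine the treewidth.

1

A width-1 tree decomposition is:
Bags: B1 = {0, 8}  B2 = {0, 7}  B3 = {5, 7}  B4 = {2, 5}  B5 = {2, 6}  B6 = {4, 6}  B7 = {1, 4}  B8 = {1, 3}
Tree: B1–B2, B2–B3, B3–B4, B4–B5, B5–B6, B6–B7, B7–B8
Every bag has size at most 2, so the width is 2 − 1 = 1 and tw(G) ≤ 1. G has an edge, so its treewidth is at least 1. Combining the bounds, tw(G) = 1.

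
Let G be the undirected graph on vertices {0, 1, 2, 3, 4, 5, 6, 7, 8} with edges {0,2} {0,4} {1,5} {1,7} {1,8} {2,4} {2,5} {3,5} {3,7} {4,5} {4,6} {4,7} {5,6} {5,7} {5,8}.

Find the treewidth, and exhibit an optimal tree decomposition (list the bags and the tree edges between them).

Treewidth 2.
Bags: B1 = {2, 4, 5}  B2 = {4, 5, 7}  B3 = {3, 5, 7}  B4 = {4, 5, 6}  B5 = {1, 5, 7}  B6 = {1, 5, 8}  B7 = {0, 2, 4}
Tree: B1–B2, B2–B3, B1–B4, B3–B5, B5–B6, B1–B7

Each bag holds 3 vertices, so the decomposition has width 2, which upper-bounds the treewidth. Conversely, {0, 2, 4} is a clique of size 3, and the vertices of any clique must share a bag in every tree decomposition; so some bag has ≥ 3 vertices and tw(G) ≥ 2. Therefore the treewidth is 2.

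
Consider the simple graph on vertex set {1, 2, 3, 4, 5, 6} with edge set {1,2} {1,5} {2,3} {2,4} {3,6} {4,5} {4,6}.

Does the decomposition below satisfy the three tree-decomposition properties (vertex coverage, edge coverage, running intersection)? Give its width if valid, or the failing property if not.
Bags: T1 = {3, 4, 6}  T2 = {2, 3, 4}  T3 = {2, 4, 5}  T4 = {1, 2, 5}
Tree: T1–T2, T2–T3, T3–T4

Yes; width 2.

Checking the three conditions: (i) the bags cover all of {1, 2, 3, 4, 5, 6}; (ii) for each edge, some bag contains both endpoints; (iii) the bags containing any fixed vertex form a subtree. All hold, so the decomposition is valid with width 3 − 1 = 2.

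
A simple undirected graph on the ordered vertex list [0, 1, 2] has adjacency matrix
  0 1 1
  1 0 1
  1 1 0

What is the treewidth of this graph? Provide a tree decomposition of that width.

A single bag containing all 3 vertices is trivially a valid decomposition of width 2. For the lower bound, the 3 vertices {0, 1, 2} are pairwise adjacent, and any tree decomposition puts a clique entirely inside one bag — forcing width ≥ 2. Combining the bounds, tw(G) = 2.

Treewidth 2.
Bags: B1 = {0, 1, 2}
Tree: (single bag)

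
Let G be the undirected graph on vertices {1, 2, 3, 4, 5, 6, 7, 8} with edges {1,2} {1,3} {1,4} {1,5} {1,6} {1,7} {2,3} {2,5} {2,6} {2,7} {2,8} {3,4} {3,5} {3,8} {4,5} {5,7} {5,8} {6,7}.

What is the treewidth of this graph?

3

A width-3 tree decomposition is:
Bags: B1 = {1, 2, 5, 7}  B2 = {1, 2, 3, 5}  B3 = {1, 3, 4, 5}  B4 = {1, 2, 6, 7}  B5 = {2, 3, 5, 8}
Tree: B1–B2, B2–B3, B1–B4, B2–B5
Every bag has size at most 4, so the width is 4 − 1 = 3 and tw(G) ≤ 3. For the lower bound, the 4 vertices {2, 3, 5, 8} are pairwise adjacent, and any tree decomposition puts a clique entirely inside one bag — forcing width ≥ 3. Therefore the treewidth is 3.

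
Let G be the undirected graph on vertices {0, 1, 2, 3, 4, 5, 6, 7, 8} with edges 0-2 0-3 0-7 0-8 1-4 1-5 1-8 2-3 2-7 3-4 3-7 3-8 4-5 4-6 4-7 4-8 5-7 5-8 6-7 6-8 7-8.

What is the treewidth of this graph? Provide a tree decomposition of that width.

Treewidth 3.
One such decomposition:
Bags: B1 = {1, 4, 5, 8}  B2 = {4, 5, 7, 8}  B3 = {4, 6, 7, 8}  B4 = {3, 4, 7, 8}  B5 = {0, 3, 7, 8}  B6 = {0, 2, 3, 7}
Tree: B1–B2, B2–B3, B2–B4, B4–B5, B5–B6

Every bag has size at most 4, so the width is 4 − 1 = 3 and tw(G) ≤ 3. Conversely, {1, 4, 5, 8} is a clique of size 4, and the vertices of any clique must share a bag in every tree decomposition; so some bag has ≥ 4 vertices and tw(G) ≥ 3. Combining the bounds, tw(G) = 3.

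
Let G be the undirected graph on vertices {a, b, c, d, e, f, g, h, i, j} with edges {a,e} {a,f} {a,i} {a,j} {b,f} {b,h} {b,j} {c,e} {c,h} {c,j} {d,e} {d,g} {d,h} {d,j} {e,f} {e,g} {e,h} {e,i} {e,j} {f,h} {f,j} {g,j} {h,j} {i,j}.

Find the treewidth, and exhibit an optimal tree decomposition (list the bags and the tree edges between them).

Treewidth 3.
One optimal decomposition is:
Bags: B1 = {e, f, h, j}  B2 = {a, e, f, j}  B3 = {c, e, h, j}  B4 = {d, e, h, j}  B5 = {b, f, h, j}  B6 = {d, e, g, j}  B7 = {a, e, i, j}
Tree: B1–B2, B1–B3, B1–B4, B1–B5, B4–B6, B2–B7

Every bag has size at most 4, so the width is 4 − 1 = 3 and tw(G) ≤ 3. Conversely, {d, e, g, j} is a clique of size 4, and the vertices of any clique must share a bag in every tree decomposition; so some bag has ≥ 4 vertices and tw(G) ≥ 3. Combining the bounds, tw(G) = 3.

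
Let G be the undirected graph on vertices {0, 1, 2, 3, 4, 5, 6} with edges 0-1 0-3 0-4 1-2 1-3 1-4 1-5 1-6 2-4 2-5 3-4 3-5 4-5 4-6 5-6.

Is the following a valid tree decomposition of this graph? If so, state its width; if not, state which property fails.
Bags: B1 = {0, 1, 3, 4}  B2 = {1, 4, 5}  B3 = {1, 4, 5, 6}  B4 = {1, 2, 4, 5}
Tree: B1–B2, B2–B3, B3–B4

A tree decomposition must satisfy three properties: every vertex lies in some bag; for every edge, both endpoints lie together in some bag; and for every vertex, the bags containing it form a connected subtree. Here edge (3,5) lies in no bag, so the decomposition is invalid.

No — edge (3,5) lies in no bag.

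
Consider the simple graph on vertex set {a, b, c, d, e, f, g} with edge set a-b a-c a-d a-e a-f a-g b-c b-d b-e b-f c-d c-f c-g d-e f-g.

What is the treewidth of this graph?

A width-3 tree decomposition is:
Bags: B1 = {a, b, c, f}  B2 = {a, b, c, d}  B3 = {a, c, f, g}  B4 = {a, b, d, e}
Tree: B1–B2, B1–B3, B2–B4
Each bag holds 4 vertices, so the decomposition has width 3, which upper-bounds the treewidth. On the other hand G contains the 4-clique {a, c, f, g}. A clique must lie in a single bag of any decomposition, so no decomposition can have width below 3. The upper and lower bounds meet at 3, so that is the treewidth.

3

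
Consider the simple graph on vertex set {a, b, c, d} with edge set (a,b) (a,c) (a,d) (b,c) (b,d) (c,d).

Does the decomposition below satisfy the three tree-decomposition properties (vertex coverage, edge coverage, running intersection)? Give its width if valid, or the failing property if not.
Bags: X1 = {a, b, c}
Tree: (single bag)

A tree decomposition must satisfy three properties: every vertex lies in some bag; for every edge, both endpoints lie together in some bag; and for every vertex, the bags containing it form a connected subtree. Here vertex d appears in no bag, so the decomposition is invalid.

No — vertex d appears in no bag.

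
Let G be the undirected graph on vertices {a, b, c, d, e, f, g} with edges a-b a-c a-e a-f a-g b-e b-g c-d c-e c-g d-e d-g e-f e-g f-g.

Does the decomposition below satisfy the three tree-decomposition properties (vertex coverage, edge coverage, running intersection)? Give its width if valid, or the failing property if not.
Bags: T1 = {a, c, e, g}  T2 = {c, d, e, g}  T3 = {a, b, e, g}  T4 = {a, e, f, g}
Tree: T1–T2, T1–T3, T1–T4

Yes; width 3.

Every vertex of G appears in some bag (union = {a, b, c, d, e, f, g}); every edge is covered by a bag; and for each vertex v the set of bags containing v is connected in the bag tree. The decomposition is therefore valid. The largest bag has 4 vertices, so the width is 3.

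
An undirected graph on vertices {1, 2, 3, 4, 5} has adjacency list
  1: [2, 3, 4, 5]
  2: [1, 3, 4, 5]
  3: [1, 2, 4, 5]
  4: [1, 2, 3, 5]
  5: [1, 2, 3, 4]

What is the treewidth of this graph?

A width-4 tree decomposition is:
Bags: B1 = {1, 2, 3, 4, 5}
Tree: (single bag)
With just one bag of size 5, the width is 5 − 1 = 4, so tw(G) ≤ 4. For the lower bound, the 5 vertices {1, 2, 3, 4, 5} are pairwise adjacent, and any tree decomposition puts a clique entirely inside one bag — forcing width ≥ 4. The upper and lower bounds meet at 4, so that is the treewidth.

4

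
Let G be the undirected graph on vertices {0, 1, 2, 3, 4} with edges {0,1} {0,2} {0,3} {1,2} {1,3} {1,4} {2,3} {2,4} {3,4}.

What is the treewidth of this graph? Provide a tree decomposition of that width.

Treewidth 3.
One such decomposition:
Bags: B1 = {1, 2, 3, 4}  B2 = {0, 1, 2, 3}
Tree: B1–B2

Every bag has size at most 4, so the width is 4 − 1 = 3 and tw(G) ≤ 3. On the other hand G contains the 4-clique {0, 1, 2, 3}. A clique must lie in a single bag of any decomposition, so no decomposition can have width below 3. The upper and lower bounds meet at 3, so that is the treewidth.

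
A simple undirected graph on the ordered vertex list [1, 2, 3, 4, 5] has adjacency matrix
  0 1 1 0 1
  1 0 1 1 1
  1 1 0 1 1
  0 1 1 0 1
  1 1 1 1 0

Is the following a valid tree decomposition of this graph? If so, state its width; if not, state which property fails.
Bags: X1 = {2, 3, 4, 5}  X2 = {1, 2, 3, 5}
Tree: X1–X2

Yes; width 3.

Checking the three conditions: (i) the bags cover all of {1, 2, 3, 4, 5}; (ii) for each edge, some bag contains both endpoints; (iii) the bags containing any fixed vertex form a subtree. All hold, so the decomposition is valid with width 4 − 1 = 3.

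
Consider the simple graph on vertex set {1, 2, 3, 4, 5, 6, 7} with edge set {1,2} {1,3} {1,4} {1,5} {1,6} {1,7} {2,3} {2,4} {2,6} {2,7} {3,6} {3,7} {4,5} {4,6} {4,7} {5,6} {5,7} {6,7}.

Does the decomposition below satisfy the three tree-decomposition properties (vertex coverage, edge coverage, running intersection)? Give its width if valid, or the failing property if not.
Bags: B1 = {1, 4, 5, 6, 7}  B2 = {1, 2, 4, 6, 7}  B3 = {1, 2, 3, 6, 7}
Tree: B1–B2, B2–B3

Yes; width 4.

Checking the three conditions: (i) the bags cover all of {1, 2, 3, 4, 5, 6, 7}; (ii) for each edge, some bag contains both endpoints; (iii) the bags containing any fixed vertex form a subtree. All hold, so the decomposition is valid with width 5 − 1 = 4.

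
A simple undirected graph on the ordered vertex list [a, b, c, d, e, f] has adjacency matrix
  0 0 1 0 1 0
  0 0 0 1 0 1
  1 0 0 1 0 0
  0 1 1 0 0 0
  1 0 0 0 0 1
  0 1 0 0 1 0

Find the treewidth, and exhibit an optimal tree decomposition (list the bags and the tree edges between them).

The largest bag has 3 vertices, giving width 2; this decomposition certifies tw(G) ≤ 2. Since d–c–a–e–f–b–d is a cycle in G, G is not acyclic. Forests are exactly the graphs of treewidth ≤ 1, so tw(G) ≥ 2. Therefore the treewidth is 2.

Treewidth 2.
Bags: B1 = {a, c, d}  B2 = {a, d, e}  B3 = {d, e, f}  B4 = {b, d, f}
Tree: B1–B2, B2–B3, B3–B4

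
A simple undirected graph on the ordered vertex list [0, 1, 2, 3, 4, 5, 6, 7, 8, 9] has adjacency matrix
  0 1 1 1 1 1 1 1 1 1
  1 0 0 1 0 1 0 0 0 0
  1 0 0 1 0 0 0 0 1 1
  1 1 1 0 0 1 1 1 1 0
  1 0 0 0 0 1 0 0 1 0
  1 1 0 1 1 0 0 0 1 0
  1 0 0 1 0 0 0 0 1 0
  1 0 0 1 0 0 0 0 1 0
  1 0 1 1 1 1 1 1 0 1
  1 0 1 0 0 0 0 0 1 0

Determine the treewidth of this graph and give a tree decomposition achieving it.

Each bag holds 4 vertices, so the decomposition has width 3, which upper-bounds the treewidth. For the lower bound, the 4 vertices {0, 2, 8, 9} are pairwise adjacent, and any tree decomposition puts a clique entirely inside one bag — forcing width ≥ 3. Combining the bounds, tw(G) = 3.

Treewidth 3.
Bags: B1 = {0, 3, 5, 8}  B2 = {0, 3, 6, 8}  B3 = {0, 2, 3, 8}  B4 = {0, 2, 8, 9}  B5 = {0, 3, 7, 8}  B6 = {0, 4, 5, 8}  B7 = {0, 1, 3, 5}
Tree: B1–B2, B1–B3, B3–B4, B2–B5, B1–B6, B1–B7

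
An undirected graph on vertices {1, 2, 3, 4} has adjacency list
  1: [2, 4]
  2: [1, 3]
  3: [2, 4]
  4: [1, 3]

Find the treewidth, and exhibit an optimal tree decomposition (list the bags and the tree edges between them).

Treewidth 2.
One such decomposition:
Bags: B1 = {1, 2, 3}  B2 = {1, 3, 4}
Tree: B1–B2

Every bag has size at most 3, so the width is 3 − 1 = 2 and tw(G) ≤ 2. The edges 1–2–3–4–1 form a cycle, so G is not a tree and its treewidth is at least 2. Combining the bounds, tw(G) = 2.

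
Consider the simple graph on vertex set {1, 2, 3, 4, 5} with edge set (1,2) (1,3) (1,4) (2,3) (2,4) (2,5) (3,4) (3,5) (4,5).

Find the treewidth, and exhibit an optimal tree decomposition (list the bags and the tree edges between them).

The largest bag has 4 vertices, giving width 3; this decomposition certifies tw(G) ≤ 3. On the other hand G contains the 4-clique {1, 2, 3, 4}. A clique must lie in a single bag of any decomposition, so no decomposition can have width below 3. Hence tw(G) = 3 exactly.

Treewidth 3.
Bags: B1 = {2, 3, 4, 5}  B2 = {1, 2, 3, 4}
Tree: B1–B2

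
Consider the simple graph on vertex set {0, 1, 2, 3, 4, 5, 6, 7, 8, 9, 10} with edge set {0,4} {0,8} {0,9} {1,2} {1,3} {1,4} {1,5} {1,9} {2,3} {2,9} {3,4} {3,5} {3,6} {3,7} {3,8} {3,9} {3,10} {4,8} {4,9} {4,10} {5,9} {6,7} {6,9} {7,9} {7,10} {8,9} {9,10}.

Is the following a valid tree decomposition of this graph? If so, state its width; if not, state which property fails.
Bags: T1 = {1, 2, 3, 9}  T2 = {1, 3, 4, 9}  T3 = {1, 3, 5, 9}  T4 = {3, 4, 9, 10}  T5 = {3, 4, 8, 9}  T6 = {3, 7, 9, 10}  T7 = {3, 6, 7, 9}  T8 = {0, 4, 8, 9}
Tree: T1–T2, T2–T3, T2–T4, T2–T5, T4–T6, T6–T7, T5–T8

Yes; width 3.

Checking the three conditions: (i) the bags cover all of {0, 1, 2, 3, 4, 5, 6, 7, 8, 9, 10}; (ii) for each edge, some bag contains both endpoints; (iii) the bags containing any fixed vertex form a subtree. All hold, so the decomposition is valid with width 4 − 1 = 3.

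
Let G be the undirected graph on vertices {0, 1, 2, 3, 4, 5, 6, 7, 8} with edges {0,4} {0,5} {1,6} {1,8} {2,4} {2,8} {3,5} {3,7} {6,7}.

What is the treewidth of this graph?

A width-2 tree decomposition is:
Bags: B1 = {0, 4, 5}  B2 = {3, 4, 5}  B3 = {3, 4, 7}  B4 = {4, 6, 7}  B5 = {1, 4, 6}  B6 = {1, 4, 8}  B7 = {2, 4, 8}
Tree: B1–B2, B2–B3, B3–B4, B4–B5, B5–B6, B6–B7
Every bag has size at most 3, so the width is 3 − 1 = 2 and tw(G) ≤ 2. For the lower bound, G contains the cycle 4–0–5–3–7–6–1–8–2–4, so G is not a forest; only forests have treewidth ≤ 1, hence tw(G) ≥ 2. Combining the bounds, tw(G) = 2.

2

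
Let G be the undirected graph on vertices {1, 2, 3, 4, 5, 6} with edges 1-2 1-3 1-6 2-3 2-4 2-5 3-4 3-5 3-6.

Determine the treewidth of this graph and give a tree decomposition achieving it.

Treewidth 2.
One optimal decomposition is:
Bags: B1 = {1, 2, 3}  B2 = {2, 3, 4}  B3 = {2, 3, 5}  B4 = {1, 3, 6}
Tree: B1–B2, B1–B3, B1–B4

Every bag has size at most 3, so the width is 3 − 1 = 2 and tw(G) ≤ 2. For the lower bound, the 3 vertices {1, 2, 3} are pairwise adjacent, and any tree decomposition puts a clique entirely inside one bag — forcing width ≥ 2. Therefore the treewidth is 2.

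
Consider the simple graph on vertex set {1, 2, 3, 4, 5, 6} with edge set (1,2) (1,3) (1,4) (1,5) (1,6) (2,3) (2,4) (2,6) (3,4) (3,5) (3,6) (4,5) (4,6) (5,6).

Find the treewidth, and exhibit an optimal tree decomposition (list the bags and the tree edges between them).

Each bag holds 5 vertices, so the decomposition has width 4, which upper-bounds the treewidth. On the other hand G contains the 5-clique {1, 2, 3, 4, 6}. A clique must lie in a single bag of any decomposition, so no decomposition can have width below 4. Hence tw(G) = 4 exactly.

Treewidth 4.
One such decomposition:
Bags: B1 = {1, 3, 4, 5, 6}  B2 = {1, 2, 3, 4, 6}
Tree: B1–B2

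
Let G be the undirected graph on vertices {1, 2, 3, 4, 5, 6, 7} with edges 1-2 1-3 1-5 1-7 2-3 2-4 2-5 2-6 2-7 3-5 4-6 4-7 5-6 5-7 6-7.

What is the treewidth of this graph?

A width-3 tree decomposition is:
Bags: B1 = {1, 2, 3, 5}  B2 = {1, 2, 5, 7}  B3 = {2, 5, 6, 7}  B4 = {2, 4, 6, 7}
Tree: B1–B2, B2–B3, B3–B4
Every bag has size at most 4, so the width is 4 − 1 = 3 and tw(G) ≤ 3. Conversely, {2, 4, 6, 7} is a clique of size 4, and the vertices of any clique must share a bag in every tree decomposition; so some bag has ≥ 4 vertices and tw(G) ≥ 3. Hence tw(G) = 3 exactly.

3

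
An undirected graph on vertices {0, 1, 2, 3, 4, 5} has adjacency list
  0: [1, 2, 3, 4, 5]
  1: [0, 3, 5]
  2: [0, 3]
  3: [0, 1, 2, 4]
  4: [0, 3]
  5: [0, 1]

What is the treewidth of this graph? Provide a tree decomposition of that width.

The largest bag has 3 vertices, giving width 2; this decomposition certifies tw(G) ≤ 2. Conversely, {0, 1, 3} is a clique of size 3, and the vertices of any clique must share a bag in every tree decomposition; so some bag has ≥ 3 vertices and tw(G) ≥ 2. Therefore the treewidth is 2.

Treewidth 2.
One optimal decomposition is:
Bags: B1 = {0, 1, 3}  B2 = {0, 2, 3}  B3 = {0, 3, 4}  B4 = {0, 1, 5}
Tree: B1–B2, B1–B3, B1–B4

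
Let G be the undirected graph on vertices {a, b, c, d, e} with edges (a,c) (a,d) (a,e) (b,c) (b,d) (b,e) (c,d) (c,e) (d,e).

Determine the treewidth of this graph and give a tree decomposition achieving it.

Every bag has size at most 4, so the width is 4 − 1 = 3 and tw(G) ≤ 3. On the other hand G contains the 4-clique {a, c, d, e}. A clique must lie in a single bag of any decomposition, so no decomposition can have width below 3. The upper and lower bounds meet at 3, so that is the treewidth.

Treewidth 3.
One such decomposition:
Bags: B1 = {b, c, d, e}  B2 = {a, c, d, e}
Tree: B1–B2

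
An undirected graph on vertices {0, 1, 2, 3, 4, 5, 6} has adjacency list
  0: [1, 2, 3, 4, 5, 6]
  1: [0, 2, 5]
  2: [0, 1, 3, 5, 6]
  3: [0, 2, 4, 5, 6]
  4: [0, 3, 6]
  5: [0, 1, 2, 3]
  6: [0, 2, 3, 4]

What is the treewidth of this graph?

3

A width-3 tree decomposition is:
Bags: B1 = {0, 2, 3, 5}  B2 = {0, 1, 2, 5}  B3 = {0, 2, 3, 6}  B4 = {0, 3, 4, 6}
Tree: B1–B2, B1–B3, B3–B4
The largest bag has 4 vertices, giving width 3; this decomposition certifies tw(G) ≤ 3. For the lower bound, the 4 vertices {0, 1, 2, 5} are pairwise adjacent, and any tree decomposition puts a clique entirely inside one bag — forcing width ≥ 3. Combining the bounds, tw(G) = 3.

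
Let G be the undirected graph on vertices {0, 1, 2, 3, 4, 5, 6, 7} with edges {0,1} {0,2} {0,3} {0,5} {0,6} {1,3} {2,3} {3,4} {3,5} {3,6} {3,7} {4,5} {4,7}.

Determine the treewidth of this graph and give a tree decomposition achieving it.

Treewidth 2.
Bags: B1 = {0, 3, 5}  B2 = {0, 2, 3}  B3 = {3, 4, 5}  B4 = {3, 4, 7}  B5 = {0, 3, 6}  B6 = {0, 1, 3}
Tree: B1–B2, B1–B3, B3–B4, B2–B5, B2–B6

The largest bag has 3 vertices, giving width 2; this decomposition certifies tw(G) ≤ 2. Conversely, {0, 1, 3} is a clique of size 3, and the vertices of any clique must share a bag in every tree decomposition; so some bag has ≥ 3 vertices and tw(G) ≥ 2. Combining the bounds, tw(G) = 2.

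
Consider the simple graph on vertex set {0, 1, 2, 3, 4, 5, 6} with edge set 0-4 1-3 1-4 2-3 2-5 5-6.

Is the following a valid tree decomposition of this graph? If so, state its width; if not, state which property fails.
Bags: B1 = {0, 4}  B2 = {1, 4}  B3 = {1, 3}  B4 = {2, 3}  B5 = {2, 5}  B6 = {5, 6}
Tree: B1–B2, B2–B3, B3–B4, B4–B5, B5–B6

Yes; width 1.

Every vertex of G appears in some bag (union = {0, 1, 2, 3, 4, 5, 6}); every edge is covered by a bag; and for each vertex v the set of bags containing v is connected in the bag tree. The decomposition is therefore valid. The largest bag has 2 vertices, so the width is 1.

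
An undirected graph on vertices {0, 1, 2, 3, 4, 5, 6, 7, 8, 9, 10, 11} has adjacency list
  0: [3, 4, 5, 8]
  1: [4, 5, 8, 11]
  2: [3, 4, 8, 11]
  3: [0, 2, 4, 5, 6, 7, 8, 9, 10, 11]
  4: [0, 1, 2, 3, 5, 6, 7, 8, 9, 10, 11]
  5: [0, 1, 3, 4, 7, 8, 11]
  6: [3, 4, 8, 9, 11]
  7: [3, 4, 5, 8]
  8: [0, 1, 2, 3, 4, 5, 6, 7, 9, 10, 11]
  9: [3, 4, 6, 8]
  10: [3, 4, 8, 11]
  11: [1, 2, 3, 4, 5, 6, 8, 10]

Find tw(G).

4

A width-4 tree decomposition is:
Bags: B1 = {3, 4, 5, 8, 11}  B2 = {3, 4, 6, 8, 11}  B3 = {3, 4, 5, 7, 8}  B4 = {3, 4, 8, 10, 11}  B5 = {2, 3, 4, 8, 11}  B6 = {0, 3, 4, 5, 8}  B7 = {3, 4, 6, 8, 9}  B8 = {1, 4, 5, 8, 11}
Tree: B1–B2, B1–B3, B2–B4, B4–B5, B1–B6, B2–B7, B1–B8
Each bag holds 5 vertices, so the decomposition has width 4, which upper-bounds the treewidth. For the lower bound, the 5 vertices {1, 4, 5, 8, 11} are pairwise adjacent, and any tree decomposition puts a clique entirely inside one bag — forcing width ≥ 4. Hence tw(G) = 4 exactly.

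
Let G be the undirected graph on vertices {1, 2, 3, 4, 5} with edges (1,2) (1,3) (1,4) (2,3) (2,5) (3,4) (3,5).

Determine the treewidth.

A width-2 tree decomposition is:
Bags: B1 = {1, 3, 4}  B2 = {1, 2, 3}  B3 = {2, 3, 5}
Tree: B1–B2, B2–B3
Every bag has size at most 3, so the width is 3 − 1 = 2 and tw(G) ≤ 2. For the lower bound, the 3 vertices {1, 2, 3} are pairwise adjacent, and any tree decomposition puts a clique entirely inside one bag — forcing width ≥ 2. The upper and lower bounds meet at 2, so that is the treewidth.

2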